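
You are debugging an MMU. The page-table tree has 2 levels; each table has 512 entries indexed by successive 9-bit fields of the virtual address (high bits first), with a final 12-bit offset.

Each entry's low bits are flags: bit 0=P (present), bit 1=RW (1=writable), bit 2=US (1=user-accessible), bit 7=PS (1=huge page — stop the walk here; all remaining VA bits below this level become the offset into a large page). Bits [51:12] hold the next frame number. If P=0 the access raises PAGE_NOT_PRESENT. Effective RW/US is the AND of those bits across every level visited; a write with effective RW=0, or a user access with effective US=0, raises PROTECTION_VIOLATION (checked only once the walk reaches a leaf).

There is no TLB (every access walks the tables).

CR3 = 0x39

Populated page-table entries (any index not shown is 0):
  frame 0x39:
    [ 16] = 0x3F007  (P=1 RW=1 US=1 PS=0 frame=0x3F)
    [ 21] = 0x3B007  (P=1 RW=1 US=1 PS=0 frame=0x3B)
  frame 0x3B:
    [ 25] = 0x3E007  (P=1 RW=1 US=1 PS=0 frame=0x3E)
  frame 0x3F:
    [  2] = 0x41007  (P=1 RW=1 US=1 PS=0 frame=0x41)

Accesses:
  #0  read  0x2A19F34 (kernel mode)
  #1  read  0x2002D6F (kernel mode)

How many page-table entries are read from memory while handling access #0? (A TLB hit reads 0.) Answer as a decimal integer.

Walk each access:
#0 VA=0x2A19F34 (r,kernel):
  [0] read 0x39 idx=21: raw=0x3B007 flags P=1 W=1 U=1 S=0
  [1] read 0x3B idx=25: raw=0x3E007 flags P=1 W=1 U=1 S=0
  ⇒ phys 0x3EF34  [2 reads]
#1 VA=0x2002D6F (r,kernel):
  [0] read 0x39 idx=16: raw=0x3F007 flags P=1 W=1 U=1 S=0
  [1] read 0x3F idx=2: raw=0x41007 flags P=1 W=1 U=1 S=0
  ⇒ phys 0x41D6F  [2 reads]

Entries read for #0: 2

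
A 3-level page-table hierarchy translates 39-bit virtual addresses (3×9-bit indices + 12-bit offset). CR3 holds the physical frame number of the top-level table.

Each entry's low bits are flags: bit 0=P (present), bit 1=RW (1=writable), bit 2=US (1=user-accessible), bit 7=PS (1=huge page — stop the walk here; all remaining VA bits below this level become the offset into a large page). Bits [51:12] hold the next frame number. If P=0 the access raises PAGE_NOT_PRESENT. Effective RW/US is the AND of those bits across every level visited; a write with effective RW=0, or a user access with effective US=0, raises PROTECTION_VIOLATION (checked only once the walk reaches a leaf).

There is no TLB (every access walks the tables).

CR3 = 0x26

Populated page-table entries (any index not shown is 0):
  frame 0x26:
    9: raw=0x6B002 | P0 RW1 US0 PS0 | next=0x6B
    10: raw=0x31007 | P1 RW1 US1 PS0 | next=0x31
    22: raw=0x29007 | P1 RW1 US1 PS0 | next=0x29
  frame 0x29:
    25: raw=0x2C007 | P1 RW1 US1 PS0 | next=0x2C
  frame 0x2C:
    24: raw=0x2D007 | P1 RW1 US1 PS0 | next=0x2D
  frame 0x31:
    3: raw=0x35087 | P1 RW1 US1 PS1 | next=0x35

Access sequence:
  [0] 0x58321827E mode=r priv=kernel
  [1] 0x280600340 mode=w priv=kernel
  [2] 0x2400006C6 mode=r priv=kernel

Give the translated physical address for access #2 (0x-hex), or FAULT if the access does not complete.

Walk each access:
#0 VA=0x58321827E (r,kernel):
  L0 @0x26[22] → 0x29007  P=1,RW=1,US=1,PS=0
  L1 @0x29[25] → 0x2C007  P=1,RW=1,US=1,PS=0
  L2 @0x2C[24] → 0x2D007  P=1,RW=1,US=1,PS=0
  ⇒ phys 0x2D27E  [3 reads]
#1 VA=0x280600340 (w,kernel):
  L0 @0x26[10] → 0x31007  P=1,RW=1,US=1,PS=0
  L1 @0x31[3] → 0x35087  P=1,RW=1,US=1,PS=1
  ⇒ phys 0x35340 (huge @L1)  [2 reads]
#2 VA=0x2400006C6 (r,kernel):
  L0 @0x26[9] → 0x6B002  P=0,RW=1,US=0,PS=0
  → PAGE_NOT_PRESENT  (1 entries read)

Access #2 PA: FAULT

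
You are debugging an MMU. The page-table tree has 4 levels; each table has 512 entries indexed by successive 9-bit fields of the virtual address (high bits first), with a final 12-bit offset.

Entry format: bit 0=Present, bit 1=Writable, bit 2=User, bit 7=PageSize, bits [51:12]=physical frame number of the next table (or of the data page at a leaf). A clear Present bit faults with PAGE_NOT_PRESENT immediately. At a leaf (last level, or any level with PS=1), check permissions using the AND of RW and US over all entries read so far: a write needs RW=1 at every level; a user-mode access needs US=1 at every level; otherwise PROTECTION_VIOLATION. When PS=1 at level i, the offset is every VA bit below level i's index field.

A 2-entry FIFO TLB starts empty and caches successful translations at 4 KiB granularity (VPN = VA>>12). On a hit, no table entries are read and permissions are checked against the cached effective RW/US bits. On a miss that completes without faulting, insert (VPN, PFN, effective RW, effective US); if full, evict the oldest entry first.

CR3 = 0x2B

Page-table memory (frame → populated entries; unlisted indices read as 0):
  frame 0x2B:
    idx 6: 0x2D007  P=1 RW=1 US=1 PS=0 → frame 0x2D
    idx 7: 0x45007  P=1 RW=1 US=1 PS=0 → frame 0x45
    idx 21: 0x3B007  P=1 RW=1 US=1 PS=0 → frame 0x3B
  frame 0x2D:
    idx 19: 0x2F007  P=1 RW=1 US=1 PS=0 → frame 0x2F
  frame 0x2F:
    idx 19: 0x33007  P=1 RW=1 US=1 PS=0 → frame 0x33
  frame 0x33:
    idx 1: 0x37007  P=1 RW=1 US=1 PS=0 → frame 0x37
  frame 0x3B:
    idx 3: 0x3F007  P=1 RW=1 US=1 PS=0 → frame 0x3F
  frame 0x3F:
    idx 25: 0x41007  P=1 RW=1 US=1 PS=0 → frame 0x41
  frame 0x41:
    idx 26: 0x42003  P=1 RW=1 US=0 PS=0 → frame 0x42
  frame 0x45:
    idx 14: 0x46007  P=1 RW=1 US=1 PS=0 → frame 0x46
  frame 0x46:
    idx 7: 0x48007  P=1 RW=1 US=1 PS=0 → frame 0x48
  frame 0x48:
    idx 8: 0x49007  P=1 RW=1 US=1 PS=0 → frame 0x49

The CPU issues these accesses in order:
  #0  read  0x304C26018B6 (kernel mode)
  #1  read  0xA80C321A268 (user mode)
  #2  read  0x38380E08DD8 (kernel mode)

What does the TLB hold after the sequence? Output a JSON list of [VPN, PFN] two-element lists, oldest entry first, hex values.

Per-access translation:
#0 VA=0x304C26018B6 (r,kernel):
  L0: frame=0x2B idx=6 entry=0x2D007 [P=1 RW=1 US=1 PS=0]
  L1: frame=0x2D idx=19 entry=0x2F007 [P=1 RW=1 US=1 PS=0]
  L2: frame=0x2F idx=19 entry=0x33007 [P=1 RW=1 US=1 PS=0]
  L3: frame=0x33 idx=1 entry=0x37007 [P=1 RW=1 US=1 PS=0]
  ✓ 0x378B6  — 4 lookups
#1 VA=0xA80C321A268 (r,user):
  L0: frame=0x2B idx=21 entry=0x3B007 [P=1 RW=1 US=1 PS=0]
  L1: frame=0x3B idx=3 entry=0x3F007 [P=1 RW=1 US=1 PS=0]
  L2: frame=0x3F idx=25 entry=0x41007 [P=1 RW=1 US=1 PS=0]
  L3: frame=0x41 idx=26 entry=0x42003 [P=1 RW=1 US=0 PS=0]
  → PROTECTION_VIOLATION  (4 entries read)
#2 VA=0x38380E08DD8 (r,kernel):
  L0: frame=0x2B idx=7 entry=0x45007 [P=1 RW=1 US=1 PS=0]
  L1: frame=0x45 idx=14 entry=0x46007 [P=1 RW=1 US=1 PS=0]
  L2: frame=0x46 idx=7 entry=0x48007 [P=1 RW=1 US=1 PS=0]
  L3: frame=0x48 idx=8 entry=0x49007 [P=1 RW=1 US=1 PS=0]
  ✓ 0x49DD8  — 4 lookups

TLB: [["0x304C2601", "0x37"], ["0x38380E08", "0x49"]]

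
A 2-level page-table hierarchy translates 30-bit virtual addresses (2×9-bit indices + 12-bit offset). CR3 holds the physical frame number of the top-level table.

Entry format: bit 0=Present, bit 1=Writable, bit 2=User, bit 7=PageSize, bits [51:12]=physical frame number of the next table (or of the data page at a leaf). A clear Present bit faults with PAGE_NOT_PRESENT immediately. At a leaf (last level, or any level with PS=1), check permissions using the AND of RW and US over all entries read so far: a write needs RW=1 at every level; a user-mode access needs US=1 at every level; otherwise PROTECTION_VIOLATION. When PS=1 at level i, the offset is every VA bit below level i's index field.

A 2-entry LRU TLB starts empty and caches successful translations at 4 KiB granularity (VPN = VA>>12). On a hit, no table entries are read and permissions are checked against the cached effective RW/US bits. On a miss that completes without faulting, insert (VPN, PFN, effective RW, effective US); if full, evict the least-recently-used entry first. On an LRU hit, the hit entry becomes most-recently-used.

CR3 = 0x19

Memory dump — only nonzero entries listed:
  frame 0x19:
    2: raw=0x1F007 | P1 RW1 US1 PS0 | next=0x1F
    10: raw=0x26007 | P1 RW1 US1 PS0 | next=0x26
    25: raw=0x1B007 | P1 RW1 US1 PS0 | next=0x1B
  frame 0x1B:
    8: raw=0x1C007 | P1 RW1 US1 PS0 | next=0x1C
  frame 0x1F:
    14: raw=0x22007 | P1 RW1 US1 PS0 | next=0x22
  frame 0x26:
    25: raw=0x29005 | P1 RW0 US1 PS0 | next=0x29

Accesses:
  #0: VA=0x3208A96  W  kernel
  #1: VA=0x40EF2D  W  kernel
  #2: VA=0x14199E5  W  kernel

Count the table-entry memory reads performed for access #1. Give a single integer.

Walk each access:
#0 VA=0x3208A96 (w,kernel):
  [0] read 0x19 idx=25: raw=0x1B007 flags P=1 W=1 U=1 S=0
  [1] read 0x1B idx=8: raw=0x1C007 flags P=1 W=1 U=1 S=0
  → PA=0x1CA96  (2 entries read)
#1 VA=0x40EF2D (w,kernel):
  [0] read 0x19 idx=2: raw=0x1F007 flags P=1 W=1 U=1 S=0
  [1] read 0x1F idx=14: raw=0x22007 flags P=1 W=1 U=1 S=0
  → PA=0x22F2D  (2 entries read)
#2 VA=0x14199E5 (w,kernel):
  [0] read 0x19 idx=10: raw=0x26007 flags P=1 W=1 U=1 S=0
  [1] read 0x26 idx=25: raw=0x29005 flags P=1 W=0 U=1 S=0
  ⇒ fault: PROTECTION_VIOLATION  — 2 lookups

Entries read for #1: 2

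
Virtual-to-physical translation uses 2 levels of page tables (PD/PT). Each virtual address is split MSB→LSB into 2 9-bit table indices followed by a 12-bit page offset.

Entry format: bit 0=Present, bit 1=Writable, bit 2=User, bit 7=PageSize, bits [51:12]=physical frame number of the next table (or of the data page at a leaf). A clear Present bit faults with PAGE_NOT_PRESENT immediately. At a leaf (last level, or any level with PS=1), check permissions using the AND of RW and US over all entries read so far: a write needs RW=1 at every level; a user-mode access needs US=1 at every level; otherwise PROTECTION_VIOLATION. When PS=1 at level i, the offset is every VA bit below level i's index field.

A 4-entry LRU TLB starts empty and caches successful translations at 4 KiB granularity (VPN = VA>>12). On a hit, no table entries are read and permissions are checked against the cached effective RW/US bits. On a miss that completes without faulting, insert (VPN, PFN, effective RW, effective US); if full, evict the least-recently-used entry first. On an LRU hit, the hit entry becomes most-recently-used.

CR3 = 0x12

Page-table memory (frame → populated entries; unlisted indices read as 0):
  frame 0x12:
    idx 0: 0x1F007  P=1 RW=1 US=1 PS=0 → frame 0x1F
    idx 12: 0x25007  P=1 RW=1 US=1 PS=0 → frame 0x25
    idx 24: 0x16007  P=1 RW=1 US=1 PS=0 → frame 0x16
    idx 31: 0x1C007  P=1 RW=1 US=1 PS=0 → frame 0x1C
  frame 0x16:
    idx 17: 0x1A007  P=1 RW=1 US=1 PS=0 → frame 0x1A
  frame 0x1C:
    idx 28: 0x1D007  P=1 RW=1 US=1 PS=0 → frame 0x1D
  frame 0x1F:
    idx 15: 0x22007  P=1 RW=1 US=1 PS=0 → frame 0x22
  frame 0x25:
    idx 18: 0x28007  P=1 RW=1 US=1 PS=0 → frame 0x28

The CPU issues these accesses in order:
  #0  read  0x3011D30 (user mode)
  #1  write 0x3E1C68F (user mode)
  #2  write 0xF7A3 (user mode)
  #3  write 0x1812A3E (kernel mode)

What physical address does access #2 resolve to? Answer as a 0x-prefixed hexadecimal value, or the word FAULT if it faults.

Walk each access:
#0 VA=0x3011D30 (r,user):
  L0 @0x12[24] → 0x16007  P=1,RW=1,US=1,PS=0
  L1 @0x16[17] → 0x1A007  P=1,RW=1,US=1,PS=0
  ⇒ phys 0x1AD30  [2 reads]
#1 VA=0x3E1C68F (w,user):
  L0 @0x12[31] → 0x1C007  P=1,RW=1,US=1,PS=0
  L1 @0x1C[28] → 0x1D007  P=1,RW=1,US=1,PS=0
  ⇒ phys 0x1D68F  [2 reads]
#2 VA=0xF7A3 (w,user):
  L0 @0x12[0] → 0x1F007  P=1,RW=1,US=1,PS=0
  L1 @0x1F[15] → 0x22007  P=1,RW=1,US=1,PS=0
  ⇒ phys 0x227A3  [2 reads]
#3 VA=0x1812A3E (w,kernel):
  L0 @0x12[12] → 0x25007  P=1,RW=1,US=1,PS=0
  L1 @0x25[18] → 0x28007  P=1,RW=1,US=1,PS=0
  ⇒ phys 0x28A3E  [2 reads]

Access #2 PA: 0x227A3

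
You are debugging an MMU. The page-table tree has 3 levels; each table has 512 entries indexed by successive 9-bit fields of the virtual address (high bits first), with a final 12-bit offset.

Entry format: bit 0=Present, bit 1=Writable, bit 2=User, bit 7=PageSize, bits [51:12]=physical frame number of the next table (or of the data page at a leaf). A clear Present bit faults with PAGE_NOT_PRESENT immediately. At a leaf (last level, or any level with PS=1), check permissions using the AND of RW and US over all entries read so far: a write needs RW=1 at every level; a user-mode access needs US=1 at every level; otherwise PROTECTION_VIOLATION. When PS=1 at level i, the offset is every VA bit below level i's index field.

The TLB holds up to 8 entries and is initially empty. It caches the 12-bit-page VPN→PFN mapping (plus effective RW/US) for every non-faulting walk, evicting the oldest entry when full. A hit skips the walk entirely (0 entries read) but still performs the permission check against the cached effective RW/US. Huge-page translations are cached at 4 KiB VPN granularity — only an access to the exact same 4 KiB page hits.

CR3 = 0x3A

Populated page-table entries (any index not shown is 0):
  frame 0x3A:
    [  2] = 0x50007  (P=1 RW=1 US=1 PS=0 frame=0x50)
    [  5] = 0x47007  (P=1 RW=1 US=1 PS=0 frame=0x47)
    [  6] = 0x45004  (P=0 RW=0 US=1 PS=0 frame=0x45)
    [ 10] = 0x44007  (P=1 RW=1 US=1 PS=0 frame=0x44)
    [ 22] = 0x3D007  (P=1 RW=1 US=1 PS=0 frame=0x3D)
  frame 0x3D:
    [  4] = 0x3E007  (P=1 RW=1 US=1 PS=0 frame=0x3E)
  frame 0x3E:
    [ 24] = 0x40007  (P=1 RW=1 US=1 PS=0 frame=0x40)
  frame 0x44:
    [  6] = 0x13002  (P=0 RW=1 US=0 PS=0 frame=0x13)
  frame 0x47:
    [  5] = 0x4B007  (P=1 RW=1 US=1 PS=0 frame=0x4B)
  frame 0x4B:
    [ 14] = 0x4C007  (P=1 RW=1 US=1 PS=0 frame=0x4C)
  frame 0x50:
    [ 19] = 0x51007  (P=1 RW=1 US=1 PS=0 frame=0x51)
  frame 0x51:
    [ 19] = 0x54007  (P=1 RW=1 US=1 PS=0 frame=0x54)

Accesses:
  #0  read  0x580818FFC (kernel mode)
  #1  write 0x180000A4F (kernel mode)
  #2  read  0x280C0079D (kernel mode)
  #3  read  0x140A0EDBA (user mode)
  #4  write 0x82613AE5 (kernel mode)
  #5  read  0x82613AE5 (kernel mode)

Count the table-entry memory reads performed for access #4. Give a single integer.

Per-access translation:
#0 VA=0x580818FFC (r,kernel):
  lvl0: tbl 0x3A, slot 22 ⇒ 0x3D007 (P1/RW1/US1/PS0)
  lvl1: tbl 0x3D, slot 4 ⇒ 0x3E007 (P1/RW1/US1/PS0)
  lvl2: tbl 0x3E, slot 24 ⇒ 0x40007 (P1/RW1/US1/PS0)
  ✓ 0x40FFC  — 3 lookups
#1 VA=0x180000A4F (w,kernel):
  lvl0: tbl 0x3A, slot 6 ⇒ 0x45004 (P0/RW0/US1/PS0)
  ⇒ fault: PAGE_NOT_PRESENT  — 1 lookups
#2 VA=0x280C0079D (r,kernel):
  lvl0: tbl 0x3A, slot 10 ⇒ 0x44007 (P1/RW1/US1/PS0)
  lvl1: tbl 0x44, slot 6 ⇒ 0x13002 (P0/RW1/US0/PS0)
  ⇒ fault: PAGE_NOT_PRESENT  — 2 lookups
#3 VA=0x140A0EDBA (r,user):
  lvl0: tbl 0x3A, slot 5 ⇒ 0x47007 (P1/RW1/US1/PS0)
  lvl1: tbl 0x47, slot 5 ⇒ 0x4B007 (P1/RW1/US1/PS0)
  lvl2: tbl 0x4B, slot 14 ⇒ 0x4C007 (P1/RW1/US1/PS0)
  ✓ 0x4CDBA  — 3 lookups
#4 VA=0x82613AE5 (w,kernel):
  lvl0: tbl 0x3A, slot 2 ⇒ 0x50007 (P1/RW1/US1/PS0)
  lvl1: tbl 0x50, slot 19 ⇒ 0x51007 (P1/RW1/US1/PS0)
  lvl2: tbl 0x51, slot 19 ⇒ 0x54007 (P1/RW1/US1/PS0)
  ✓ 0x54AE5  — 3 lookups
#5 VA=0x82613AE5 (r,kernel):
  TLB hit vpn=0x82613 → PA=0x54AE5

Entries read for #4: 3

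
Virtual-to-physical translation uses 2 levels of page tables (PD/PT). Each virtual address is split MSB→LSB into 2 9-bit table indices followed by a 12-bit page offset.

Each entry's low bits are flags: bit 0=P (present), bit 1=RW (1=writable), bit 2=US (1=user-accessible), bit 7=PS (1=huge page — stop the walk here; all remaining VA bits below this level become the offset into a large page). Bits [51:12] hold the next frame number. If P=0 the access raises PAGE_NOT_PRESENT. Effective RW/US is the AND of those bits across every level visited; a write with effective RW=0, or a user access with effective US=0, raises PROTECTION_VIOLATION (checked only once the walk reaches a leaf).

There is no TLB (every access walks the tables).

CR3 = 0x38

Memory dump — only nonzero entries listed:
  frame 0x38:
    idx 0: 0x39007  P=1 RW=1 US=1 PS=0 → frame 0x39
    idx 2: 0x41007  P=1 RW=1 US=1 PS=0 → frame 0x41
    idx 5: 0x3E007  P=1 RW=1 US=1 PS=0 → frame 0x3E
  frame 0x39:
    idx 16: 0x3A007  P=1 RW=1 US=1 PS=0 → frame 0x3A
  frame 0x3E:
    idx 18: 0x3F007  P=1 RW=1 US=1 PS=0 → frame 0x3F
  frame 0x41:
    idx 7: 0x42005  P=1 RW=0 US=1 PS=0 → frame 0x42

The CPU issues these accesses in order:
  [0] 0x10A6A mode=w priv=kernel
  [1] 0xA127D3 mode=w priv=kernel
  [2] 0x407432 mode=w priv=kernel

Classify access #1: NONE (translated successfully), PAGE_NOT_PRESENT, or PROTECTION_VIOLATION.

Walk each access:
#0 VA=0x10A6A (w,kernel):
  L0 @0x38[0] → 0x39007  P=1,RW=1,US=1,PS=0
  L1 @0x39[16] → 0x3A007  P=1,RW=1,US=1,PS=0
  → PA=0x3AA6A  (2 entries read)
#1 VA=0xA127D3 (w,kernel):
  L0 @0x38[5] → 0x3E007  P=1,RW=1,US=1,PS=0
  L1 @0x3E[18] → 0x3F007  P=1,RW=1,US=1,PS=0
  → PA=0x3F7D3  (2 entries read)
#2 VA=0x407432 (w,kernel):
  L0 @0x38[2] → 0x41007  P=1,RW=1,US=1,PS=0
  L1 @0x41[7] → 0x42005  P=1,RW=0,US=1,PS=0
  ⇒ fault: PROTECTION_VIOLATION  — 2 lookups

Access #1 fault: NONE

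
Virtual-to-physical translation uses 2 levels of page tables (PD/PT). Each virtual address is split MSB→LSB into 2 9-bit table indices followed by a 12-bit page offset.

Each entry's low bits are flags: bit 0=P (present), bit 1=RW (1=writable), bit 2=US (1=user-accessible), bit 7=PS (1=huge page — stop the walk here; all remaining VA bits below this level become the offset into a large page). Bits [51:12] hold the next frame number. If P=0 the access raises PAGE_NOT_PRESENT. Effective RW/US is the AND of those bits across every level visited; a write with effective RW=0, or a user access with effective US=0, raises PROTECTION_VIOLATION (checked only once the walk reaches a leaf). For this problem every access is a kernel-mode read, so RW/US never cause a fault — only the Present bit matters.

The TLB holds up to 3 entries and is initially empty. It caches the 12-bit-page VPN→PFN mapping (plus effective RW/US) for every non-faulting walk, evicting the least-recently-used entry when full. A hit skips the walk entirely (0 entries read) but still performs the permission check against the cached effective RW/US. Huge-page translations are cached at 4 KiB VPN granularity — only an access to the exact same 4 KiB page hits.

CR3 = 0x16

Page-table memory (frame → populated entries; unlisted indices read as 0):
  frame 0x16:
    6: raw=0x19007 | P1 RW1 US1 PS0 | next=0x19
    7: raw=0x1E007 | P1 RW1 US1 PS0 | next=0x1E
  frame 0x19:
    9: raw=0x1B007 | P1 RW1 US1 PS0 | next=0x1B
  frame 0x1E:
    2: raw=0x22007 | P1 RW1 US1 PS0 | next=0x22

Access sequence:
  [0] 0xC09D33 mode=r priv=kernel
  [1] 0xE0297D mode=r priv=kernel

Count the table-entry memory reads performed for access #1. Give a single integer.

Walk each access:
#0 VA=0xC09D33 (r,kernel):
  L0: frame=0x16 idx=6 entry=0x19007 [P=1 RW=1 US=1 PS=0]
  L1: frame=0x19 idx=9 entry=0x1B007 [P=1 RW=1 US=1 PS=0]
  ✓ 0x1BD33  — 2 lookups
#1 VA=0xE0297D (r,kernel):
  L0: frame=0x16 idx=7 entry=0x1E007 [P=1 RW=1 US=1 PS=0]
  L1: frame=0x1E idx=2 entry=0x22007 [P=1 RW=1 US=1 PS=0]
  ✓ 0x2297D  — 2 lookups

Entries read for #1: 2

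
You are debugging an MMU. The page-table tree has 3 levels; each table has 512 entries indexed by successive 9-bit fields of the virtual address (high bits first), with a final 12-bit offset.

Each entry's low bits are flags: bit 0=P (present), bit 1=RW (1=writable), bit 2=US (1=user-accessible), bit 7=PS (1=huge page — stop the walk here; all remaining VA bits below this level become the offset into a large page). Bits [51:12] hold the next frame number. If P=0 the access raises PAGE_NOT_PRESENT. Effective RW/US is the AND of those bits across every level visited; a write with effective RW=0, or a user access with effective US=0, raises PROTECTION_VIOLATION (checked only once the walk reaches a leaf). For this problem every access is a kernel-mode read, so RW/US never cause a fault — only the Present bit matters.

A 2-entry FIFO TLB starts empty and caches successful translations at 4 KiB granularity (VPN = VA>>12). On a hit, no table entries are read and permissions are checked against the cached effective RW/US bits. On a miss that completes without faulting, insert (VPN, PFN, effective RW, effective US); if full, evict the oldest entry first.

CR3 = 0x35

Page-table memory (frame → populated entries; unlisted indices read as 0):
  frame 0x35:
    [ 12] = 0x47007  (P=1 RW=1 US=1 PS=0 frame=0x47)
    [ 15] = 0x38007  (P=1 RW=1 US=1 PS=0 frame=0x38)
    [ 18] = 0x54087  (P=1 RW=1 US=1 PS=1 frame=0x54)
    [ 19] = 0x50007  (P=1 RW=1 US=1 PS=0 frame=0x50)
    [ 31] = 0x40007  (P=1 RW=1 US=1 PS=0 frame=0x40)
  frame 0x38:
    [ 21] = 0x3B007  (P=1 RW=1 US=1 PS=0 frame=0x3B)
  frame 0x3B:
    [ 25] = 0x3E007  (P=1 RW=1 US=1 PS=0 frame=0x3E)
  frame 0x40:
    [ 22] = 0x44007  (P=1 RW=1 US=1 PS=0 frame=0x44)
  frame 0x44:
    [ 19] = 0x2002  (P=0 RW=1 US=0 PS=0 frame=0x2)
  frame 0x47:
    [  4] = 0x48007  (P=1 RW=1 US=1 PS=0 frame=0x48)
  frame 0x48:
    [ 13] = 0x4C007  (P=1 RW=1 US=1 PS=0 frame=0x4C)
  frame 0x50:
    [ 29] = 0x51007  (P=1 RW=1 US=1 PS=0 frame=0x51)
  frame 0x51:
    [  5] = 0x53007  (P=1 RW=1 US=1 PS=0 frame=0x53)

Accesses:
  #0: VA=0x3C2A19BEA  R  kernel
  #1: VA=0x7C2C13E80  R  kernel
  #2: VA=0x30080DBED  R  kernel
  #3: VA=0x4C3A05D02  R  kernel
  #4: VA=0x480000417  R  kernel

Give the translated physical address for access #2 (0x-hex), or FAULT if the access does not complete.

Per-access translation:
#0 VA=0x3C2A19BEA (r,kernel):
  lvl0: tbl 0x35, slot 15 ⇒ 0x38007 (P1/RW1/US1/PS0)
  lvl1: tbl 0x38, slot 21 ⇒ 0x3B007 (P1/RW1/US1/PS0)
  lvl2: tbl 0x3B, slot 25 ⇒ 0x3E007 (P1/RW1/US1/PS0)
  ⇒ phys 0x3EBEA  [3 reads]
#1 VA=0x7C2C13E80 (r,kernel):
  lvl0: tbl 0x35, slot 31 ⇒ 0x40007 (P1/RW1/US1/PS0)
  lvl1: tbl 0x40, slot 22 ⇒ 0x44007 (P1/RW1/US1/PS0)
  lvl2: tbl 0x44, slot 19 ⇒ 0x2002 (P0/RW1/US0/PS0)
  ✗ PAGE_NOT_PRESENT  [3 reads]
#2 VA=0x30080DBED (r,kernel):
  lvl0: tbl 0x35, slot 12 ⇒ 0x47007 (P1/RW1/US1/PS0)
  lvl1: tbl 0x47, slot 4 ⇒ 0x48007 (P1/RW1/US1/PS0)
  lvl2: tbl 0x48, slot 13 ⇒ 0x4C007 (P1/RW1/US1/PS0)
  ⇒ phys 0x4CBED  [3 reads]
#3 VA=0x4C3A05D02 (r,kernel):
  lvl0: tbl 0x35, slot 19 ⇒ 0x50007 (P1/RW1/US1/PS0)
  lvl1: tbl 0x50, slot 29 ⇒ 0x51007 (P1/RW1/US1/PS0)
  lvl2: tbl 0x51, slot 5 ⇒ 0x53007 (P1/RW1/US1/PS0)
  ⇒ phys 0x53D02  [3 reads]
#4 VA=0x480000417 (r,kernel):
  lvl0: tbl 0x35, slot 18 ⇒ 0x54087 (P1/RW1/US1/PS1)
  ⇒ phys 0x54417 (huge @L0)  [1 reads]

Access #2 PA: 0x4CBED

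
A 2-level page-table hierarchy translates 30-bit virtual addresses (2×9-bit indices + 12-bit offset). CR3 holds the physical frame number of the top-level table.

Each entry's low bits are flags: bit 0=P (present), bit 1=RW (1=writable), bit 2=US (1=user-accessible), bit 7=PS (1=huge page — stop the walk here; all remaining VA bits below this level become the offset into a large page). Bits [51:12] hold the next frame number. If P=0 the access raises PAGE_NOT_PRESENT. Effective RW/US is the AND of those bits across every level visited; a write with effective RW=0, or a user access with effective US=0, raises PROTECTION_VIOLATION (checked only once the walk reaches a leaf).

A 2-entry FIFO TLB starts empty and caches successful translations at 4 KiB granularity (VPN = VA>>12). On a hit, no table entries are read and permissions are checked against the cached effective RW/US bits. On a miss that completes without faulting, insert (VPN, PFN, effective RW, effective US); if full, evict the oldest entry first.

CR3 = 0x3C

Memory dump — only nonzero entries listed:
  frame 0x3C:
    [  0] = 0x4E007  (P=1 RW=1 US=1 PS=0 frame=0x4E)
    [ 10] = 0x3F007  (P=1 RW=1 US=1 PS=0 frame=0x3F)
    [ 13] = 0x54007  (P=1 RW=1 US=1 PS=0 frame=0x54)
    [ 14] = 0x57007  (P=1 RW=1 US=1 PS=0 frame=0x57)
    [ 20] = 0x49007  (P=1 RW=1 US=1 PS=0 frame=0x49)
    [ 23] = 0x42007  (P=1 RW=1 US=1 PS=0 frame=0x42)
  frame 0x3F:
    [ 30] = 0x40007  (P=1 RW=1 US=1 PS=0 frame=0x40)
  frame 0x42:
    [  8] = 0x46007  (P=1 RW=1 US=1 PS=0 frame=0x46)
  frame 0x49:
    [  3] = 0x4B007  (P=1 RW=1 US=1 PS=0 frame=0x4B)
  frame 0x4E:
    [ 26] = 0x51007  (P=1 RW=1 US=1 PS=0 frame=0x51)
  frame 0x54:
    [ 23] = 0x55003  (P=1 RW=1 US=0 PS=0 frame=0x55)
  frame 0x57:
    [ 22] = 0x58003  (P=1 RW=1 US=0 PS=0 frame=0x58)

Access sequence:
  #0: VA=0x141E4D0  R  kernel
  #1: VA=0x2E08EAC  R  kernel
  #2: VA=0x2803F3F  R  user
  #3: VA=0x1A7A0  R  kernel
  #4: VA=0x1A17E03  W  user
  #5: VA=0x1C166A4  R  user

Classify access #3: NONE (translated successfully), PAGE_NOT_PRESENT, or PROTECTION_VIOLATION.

Per-access translation:
#0 VA=0x141E4D0 (r,kernel):
  [0] read 0x3C idx=10: raw=0x3F007 flags P=1 W=1 U=1 S=0
  [1] read 0x3F idx=30: raw=0x40007 flags P=1 W=1 U=1 S=0
  ✓ 0x404D0  — 2 lookups
#1 VA=0x2E08EAC (r,kernel):
  [0] read 0x3C idx=23: raw=0x42007 flags P=1 W=1 U=1 S=0
  [1] read 0x42 idx=8: raw=0x46007 flags P=1 W=1 U=1 S=0
  ✓ 0x46EAC  — 2 lookups
#2 VA=0x2803F3F (r,user):
  [0] read 0x3C idx=20: raw=0x49007 flags P=1 W=1 U=1 S=0
  [1] read 0x49 idx=3: raw=0x4B007 flags P=1 W=1 U=1 S=0
  ✓ 0x4BF3F  — 2 lookups
#3 VA=0x1A7A0 (r,kernel):
  [0] read 0x3C idx=0: raw=0x4E007 flags P=1 W=1 U=1 S=0
  [1] read 0x4E idx=26: raw=0x51007 flags P=1 W=1 U=1 S=0
  ✓ 0x517A0  — 2 lookups
#4 VA=0x1A17E03 (w,user):
  [0] read 0x3C idx=13: raw=0x54007 flags P=1 W=1 U=1 S=0
  [1] read 0x54 idx=23: raw=0x55003 flags P=1 W=1 U=0 S=0
  ⇒ fault: PROTECTION_VIOLATION  — 2 lookups
#5 VA=0x1C166A4 (r,user):
  [0] read 0x3C idx=14: raw=0x57007 flags P=1 W=1 U=1 S=0
  [1] read 0x57 idx=22: raw=0x58003 flags P=1 W=1 U=0 S=0
  ⇒ fault: PROTECTION_VIOLATION  — 2 lookups

Access #3 fault: NONE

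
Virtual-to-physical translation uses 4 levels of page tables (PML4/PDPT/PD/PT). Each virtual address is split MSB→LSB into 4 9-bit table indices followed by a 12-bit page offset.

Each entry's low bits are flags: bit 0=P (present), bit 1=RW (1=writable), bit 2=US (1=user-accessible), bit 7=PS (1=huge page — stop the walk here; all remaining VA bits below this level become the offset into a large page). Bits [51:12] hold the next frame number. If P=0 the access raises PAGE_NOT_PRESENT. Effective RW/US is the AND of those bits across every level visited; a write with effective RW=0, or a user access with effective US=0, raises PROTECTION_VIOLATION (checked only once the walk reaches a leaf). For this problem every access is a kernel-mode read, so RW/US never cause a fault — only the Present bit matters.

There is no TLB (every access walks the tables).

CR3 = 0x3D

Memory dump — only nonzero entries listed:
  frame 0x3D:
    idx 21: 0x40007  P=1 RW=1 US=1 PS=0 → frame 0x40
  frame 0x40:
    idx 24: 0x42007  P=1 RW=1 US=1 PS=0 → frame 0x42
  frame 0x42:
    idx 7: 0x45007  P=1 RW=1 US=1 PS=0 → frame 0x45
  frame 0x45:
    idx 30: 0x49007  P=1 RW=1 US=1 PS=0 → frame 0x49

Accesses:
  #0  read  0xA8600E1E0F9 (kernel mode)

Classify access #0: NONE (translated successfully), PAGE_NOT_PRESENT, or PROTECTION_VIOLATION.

Trace:
#0 VA=0xA8600E1E0F9 (r,kernel):
  [0] read 0x3D idx=21: raw=0x40007 flags P=1 W=1 U=1 S=0
  [1] read 0x40 idx=24: raw=0x42007 flags P=1 W=1 U=1 S=0
  [2] read 0x42 idx=7: raw=0x45007 flags P=1 W=1 U=1 S=0
  [3] read 0x45 idx=30: raw=0x49007 flags P=1 W=1 U=1 S=0
  ⇒ phys 0x490F9  [4 reads]

Access #0 fault: NONE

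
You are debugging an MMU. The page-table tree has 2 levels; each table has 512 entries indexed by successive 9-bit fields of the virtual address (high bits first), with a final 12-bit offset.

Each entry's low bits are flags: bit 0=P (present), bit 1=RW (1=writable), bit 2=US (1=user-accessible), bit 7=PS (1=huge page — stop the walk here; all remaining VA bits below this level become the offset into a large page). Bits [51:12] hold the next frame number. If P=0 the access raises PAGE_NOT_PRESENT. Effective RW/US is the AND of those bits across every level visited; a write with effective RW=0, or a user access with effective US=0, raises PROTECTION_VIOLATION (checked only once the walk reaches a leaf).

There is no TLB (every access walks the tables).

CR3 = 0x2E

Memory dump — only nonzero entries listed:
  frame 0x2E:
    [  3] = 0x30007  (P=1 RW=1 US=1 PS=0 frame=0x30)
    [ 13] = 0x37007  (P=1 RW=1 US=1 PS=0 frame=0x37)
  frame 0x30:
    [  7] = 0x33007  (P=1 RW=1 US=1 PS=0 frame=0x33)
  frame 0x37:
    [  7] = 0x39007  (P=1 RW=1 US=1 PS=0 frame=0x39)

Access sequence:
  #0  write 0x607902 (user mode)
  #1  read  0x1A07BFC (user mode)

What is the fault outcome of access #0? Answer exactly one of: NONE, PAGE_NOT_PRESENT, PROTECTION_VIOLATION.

Walk each access:
#0 VA=0x607902 (w,user):
  lvl0: tbl 0x2E, slot 3 ⇒ 0x30007 (P1/RW1/US1/PS0)
  lvl1: tbl 0x30, slot 7 ⇒ 0x33007 (P1/RW1/US1/PS0)
  ✓ 0x33902  — 2 lookups
#1 VA=0x1A07BFC (r,user):
  lvl0: tbl 0x2E, slot 13 ⇒ 0x37007 (P1/RW1/US1/PS0)
  lvl1: tbl 0x37, slot 7 ⇒ 0x39007 (P1/RW1/US1/PS0)
  ✓ 0x39BFC  — 2 lookups

Access #0 fault: NONE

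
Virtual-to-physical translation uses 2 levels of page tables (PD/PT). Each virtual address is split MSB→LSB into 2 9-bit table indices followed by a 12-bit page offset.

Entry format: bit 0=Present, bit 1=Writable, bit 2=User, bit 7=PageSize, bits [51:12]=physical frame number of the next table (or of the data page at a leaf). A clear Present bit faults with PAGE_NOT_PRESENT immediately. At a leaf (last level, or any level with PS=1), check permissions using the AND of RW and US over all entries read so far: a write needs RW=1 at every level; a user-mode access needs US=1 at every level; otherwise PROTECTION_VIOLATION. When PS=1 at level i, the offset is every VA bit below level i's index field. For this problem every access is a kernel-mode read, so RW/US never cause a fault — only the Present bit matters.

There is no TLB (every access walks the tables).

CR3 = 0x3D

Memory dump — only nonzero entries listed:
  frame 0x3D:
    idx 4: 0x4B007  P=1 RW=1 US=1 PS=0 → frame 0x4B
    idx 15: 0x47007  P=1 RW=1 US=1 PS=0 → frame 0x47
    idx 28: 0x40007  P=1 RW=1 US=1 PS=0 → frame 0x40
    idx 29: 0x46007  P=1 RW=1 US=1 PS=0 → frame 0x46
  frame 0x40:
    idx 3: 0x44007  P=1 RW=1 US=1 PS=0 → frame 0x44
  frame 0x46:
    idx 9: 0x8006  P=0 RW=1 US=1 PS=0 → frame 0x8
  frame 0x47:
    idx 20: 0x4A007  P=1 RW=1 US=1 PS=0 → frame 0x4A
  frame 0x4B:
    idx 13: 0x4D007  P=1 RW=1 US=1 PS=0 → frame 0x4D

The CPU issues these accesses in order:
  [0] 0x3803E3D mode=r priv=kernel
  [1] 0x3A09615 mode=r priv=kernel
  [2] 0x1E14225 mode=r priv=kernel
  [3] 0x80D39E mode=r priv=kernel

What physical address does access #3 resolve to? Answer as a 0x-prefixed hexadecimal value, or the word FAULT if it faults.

Trace:
#0 VA=0x3803E3D (r,kernel):
  L0 @0x3D[28] → 0x40007  P=1,RW=1,US=1,PS=0
  L1 @0x40[3] → 0x44007  P=1,RW=1,US=1,PS=0
  → PA=0x44E3D  (2 entries read)
#1 VA=0x3A09615 (r,kernel):
  L0 @0x3D[29] → 0x46007  P=1,RW=1,US=1,PS=0
  L1 @0x46[9] → 0x8006  P=0,RW=1,US=1,PS=0
  ✗ PAGE_NOT_PRESENT  [2 reads]
#2 VA=0x1E14225 (r,kernel):
  L0 @0x3D[15] → 0x47007  P=1,RW=1,US=1,PS=0
  L1 @0x47[20] → 0x4A007  P=1,RW=1,US=1,PS=0
  → PA=0x4A225  (2 entries read)
#3 VA=0x80D39E (r,kernel):
  L0 @0x3D[4] → 0x4B007  P=1,RW=1,US=1,PS=0
  L1 @0x4B[13] → 0x4D007  P=1,RW=1,US=1,PS=0
  → PA=0x4D39E  (2 entries read)

Access #3 PA: 0x4D39E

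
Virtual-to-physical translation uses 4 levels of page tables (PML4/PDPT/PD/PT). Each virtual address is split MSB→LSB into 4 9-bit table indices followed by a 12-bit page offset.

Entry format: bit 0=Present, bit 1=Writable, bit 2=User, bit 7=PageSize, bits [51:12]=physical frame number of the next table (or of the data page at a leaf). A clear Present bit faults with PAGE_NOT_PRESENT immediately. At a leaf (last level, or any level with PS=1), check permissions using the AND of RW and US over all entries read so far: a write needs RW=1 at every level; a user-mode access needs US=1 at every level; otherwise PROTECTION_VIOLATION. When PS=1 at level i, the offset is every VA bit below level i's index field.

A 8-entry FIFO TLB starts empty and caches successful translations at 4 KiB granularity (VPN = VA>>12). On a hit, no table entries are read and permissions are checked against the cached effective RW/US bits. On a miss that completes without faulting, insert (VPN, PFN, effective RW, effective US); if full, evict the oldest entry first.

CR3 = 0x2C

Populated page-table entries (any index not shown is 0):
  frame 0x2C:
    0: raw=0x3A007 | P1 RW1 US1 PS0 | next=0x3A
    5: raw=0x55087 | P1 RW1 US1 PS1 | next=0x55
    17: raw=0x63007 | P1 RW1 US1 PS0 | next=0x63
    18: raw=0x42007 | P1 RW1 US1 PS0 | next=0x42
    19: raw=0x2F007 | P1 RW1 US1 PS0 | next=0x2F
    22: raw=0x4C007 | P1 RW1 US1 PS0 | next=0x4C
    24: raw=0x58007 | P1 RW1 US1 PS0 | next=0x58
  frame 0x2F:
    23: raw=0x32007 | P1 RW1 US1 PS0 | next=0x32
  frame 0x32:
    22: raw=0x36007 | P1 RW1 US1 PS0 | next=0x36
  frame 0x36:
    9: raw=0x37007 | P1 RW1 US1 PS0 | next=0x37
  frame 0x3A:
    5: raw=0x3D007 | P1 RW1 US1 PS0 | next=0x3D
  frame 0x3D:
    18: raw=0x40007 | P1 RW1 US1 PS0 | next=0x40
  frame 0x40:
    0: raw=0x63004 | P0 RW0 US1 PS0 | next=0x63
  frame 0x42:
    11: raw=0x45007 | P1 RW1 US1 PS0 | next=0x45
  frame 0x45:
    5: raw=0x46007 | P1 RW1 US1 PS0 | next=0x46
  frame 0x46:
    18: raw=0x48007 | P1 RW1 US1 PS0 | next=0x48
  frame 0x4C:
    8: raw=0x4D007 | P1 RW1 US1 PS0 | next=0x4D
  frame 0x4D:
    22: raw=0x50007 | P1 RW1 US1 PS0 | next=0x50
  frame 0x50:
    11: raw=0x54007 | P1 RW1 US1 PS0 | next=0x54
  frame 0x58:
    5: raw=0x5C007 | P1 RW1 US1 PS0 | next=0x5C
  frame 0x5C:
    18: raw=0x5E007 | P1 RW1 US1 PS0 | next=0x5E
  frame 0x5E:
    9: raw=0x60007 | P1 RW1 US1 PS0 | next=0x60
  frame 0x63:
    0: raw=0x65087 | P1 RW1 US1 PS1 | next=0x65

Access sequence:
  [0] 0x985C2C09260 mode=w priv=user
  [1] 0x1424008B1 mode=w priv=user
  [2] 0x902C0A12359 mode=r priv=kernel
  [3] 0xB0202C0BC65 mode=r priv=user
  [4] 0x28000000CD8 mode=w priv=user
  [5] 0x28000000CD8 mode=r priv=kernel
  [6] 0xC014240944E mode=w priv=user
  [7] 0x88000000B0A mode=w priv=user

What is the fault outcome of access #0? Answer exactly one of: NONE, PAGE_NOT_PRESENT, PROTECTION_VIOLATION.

Per-access translation:
#0 VA=0x985C2C09260 (w,user):
  lvl0: tbl 0x2C, slot 19 ⇒ 0x2F007 (P1/RW1/US1/PS0)
  lvl1: tbl 0x2F, slot 23 ⇒ 0x32007 (P1/RW1/US1/PS0)
  lvl2: tbl 0x32, slot 22 ⇒ 0x36007 (P1/RW1/US1/PS0)
  lvl3: tbl 0x36, slot 9 ⇒ 0x37007 (P1/RW1/US1/PS0)
  → PA=0x37260  (4 entries read)
#1 VA=0x1424008B1 (w,user):
  lvl0: tbl 0x2C, slot 0 ⇒ 0x3A007 (P1/RW1/US1/PS0)
  lvl1: tbl 0x3A, slot 5 ⇒ 0x3D007 (P1/RW1/US1/PS0)
  lvl2: tbl 0x3D, slot 18 ⇒ 0x40007 (P1/RW1/US1/PS0)
  lvl3: tbl 0x40, slot 0 ⇒ 0x63004 (P0/RW0/US1/PS0)
  ⇒ fault: PAGE_NOT_PRESENT  — 4 lookups
#2 VA=0x902C0A12359 (r,kernel):
  lvl0: tbl 0x2C, slot 18 ⇒ 0x42007 (P1/RW1/US1/PS0)
  lvl1: tbl 0x42, slot 11 ⇒ 0x45007 (P1/RW1/US1/PS0)
  lvl2: tbl 0x45, slot 5 ⇒ 0x46007 (P1/RW1/US1/PS0)
  lvl3: tbl 0x46, slot 18 ⇒ 0x48007 (P1/RW1/US1/PS0)
  → PA=0x48359  (4 entries read)
#3 VA=0xB0202C0BC65 (r,user):
  lvl0: tbl 0x2C, slot 22 ⇒ 0x4C007 (P1/RW1/US1/PS0)
  lvl1: tbl 0x4C, slot 8 ⇒ 0x4D007 (P1/RW1/US1/PS0)
  lvl2: tbl 0x4D, slot 22 ⇒ 0x50007 (P1/RW1/US1/PS0)
  lvl3: tbl 0x50, slot 11 ⇒ 0x54007 (P1/RW1/US1/PS0)
  → PA=0x54C65  (4 entries read)
#4 VA=0x28000000CD8 (w,user):
  lvl0: tbl 0x2C, slot 5 ⇒ 0x55087 (P1/RW1/US1/PS1)
  → PA=0x55CD8 (huge @L0)  (1 entries read)
#5 VA=0x28000000CD8 (r,kernel):
  TLB hit vpn=0x28000000 → PA=0x55CD8
#6 VA=0xC014240944E (w,user):
  lvl0: tbl 0x2C, slot 24 ⇒ 0x58007 (P1/RW1/US1/PS0)
  lvl1: tbl 0x58, slot 5 ⇒ 0x5C007 (P1/RW1/US1/PS0)
  lvl2: tbl 0x5C, slot 18 ⇒ 0x5E007 (P1/RW1/US1/PS0)
  lvl3: tbl 0x5E, slot 9 ⇒ 0x60007 (P1/RW1/US1/PS0)
  → PA=0x6044E  (4 entries read)
#7 VA=0x88000000B0A (w,user):
  lvl0: tbl 0x2C, slot 17 ⇒ 0x63007 (P1/RW1/US1/PS0)
  lvl1: tbl 0x63, slot 0 ⇒ 0x65087 (P1/RW1/US1/PS1)
  → PA=0x65B0A (huge @L1)  (2 entries read)

Access #0 fault: NONE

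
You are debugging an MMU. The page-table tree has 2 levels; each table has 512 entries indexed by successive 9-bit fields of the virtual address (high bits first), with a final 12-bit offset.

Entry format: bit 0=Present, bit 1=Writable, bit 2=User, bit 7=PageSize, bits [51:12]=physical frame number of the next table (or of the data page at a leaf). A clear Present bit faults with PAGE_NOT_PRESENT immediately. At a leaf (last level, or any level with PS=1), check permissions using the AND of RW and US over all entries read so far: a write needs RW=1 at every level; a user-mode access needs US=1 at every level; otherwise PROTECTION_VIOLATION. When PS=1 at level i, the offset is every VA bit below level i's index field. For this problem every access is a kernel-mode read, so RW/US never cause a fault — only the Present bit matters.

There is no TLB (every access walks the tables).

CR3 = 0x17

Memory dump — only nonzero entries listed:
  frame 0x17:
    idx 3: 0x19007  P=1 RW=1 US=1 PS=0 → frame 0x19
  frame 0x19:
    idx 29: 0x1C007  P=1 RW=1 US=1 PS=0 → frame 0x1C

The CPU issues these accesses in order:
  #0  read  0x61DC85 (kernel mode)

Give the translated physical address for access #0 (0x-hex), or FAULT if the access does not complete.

Per-access translation:
#0 VA=0x61DC85 (r,kernel):
  L0: frame=0x17 idx=3 entry=0x19007 [P=1 RW=1 US=1 PS=0]
  L1: frame=0x19 idx=29 entry=0x1C007 [P=1 RW=1 US=1 PS=0]
  ✓ 0x1CC85  — 2 lookups

Access #0 PA: 0x1CC85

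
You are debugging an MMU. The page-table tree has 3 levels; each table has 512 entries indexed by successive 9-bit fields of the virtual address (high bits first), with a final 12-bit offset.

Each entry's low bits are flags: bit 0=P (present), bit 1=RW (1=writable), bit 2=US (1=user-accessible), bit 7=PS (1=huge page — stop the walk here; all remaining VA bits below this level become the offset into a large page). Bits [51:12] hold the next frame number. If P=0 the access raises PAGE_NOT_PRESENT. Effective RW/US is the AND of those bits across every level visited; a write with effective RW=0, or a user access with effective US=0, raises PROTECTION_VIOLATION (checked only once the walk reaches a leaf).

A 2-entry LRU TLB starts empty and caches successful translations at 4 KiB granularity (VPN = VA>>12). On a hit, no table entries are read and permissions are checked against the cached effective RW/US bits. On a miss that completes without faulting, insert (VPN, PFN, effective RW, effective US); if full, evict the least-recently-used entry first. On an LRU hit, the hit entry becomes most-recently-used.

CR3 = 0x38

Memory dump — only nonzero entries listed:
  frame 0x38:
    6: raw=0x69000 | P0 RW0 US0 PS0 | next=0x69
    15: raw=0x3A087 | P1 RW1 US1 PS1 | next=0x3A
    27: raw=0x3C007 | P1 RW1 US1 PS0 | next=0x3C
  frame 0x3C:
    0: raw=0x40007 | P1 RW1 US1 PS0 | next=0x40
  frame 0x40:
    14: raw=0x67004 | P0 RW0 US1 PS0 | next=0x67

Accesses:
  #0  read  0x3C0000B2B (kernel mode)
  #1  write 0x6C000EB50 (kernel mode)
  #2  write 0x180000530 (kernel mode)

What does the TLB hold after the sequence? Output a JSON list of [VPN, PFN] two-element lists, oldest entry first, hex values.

Walk each access:
#0 VA=0x3C0000B2B (r,kernel):
  lvl0: tbl 0x38, slot 15 ⇒ 0x3A087 (P1/RW1/US1/PS1)
  ⇒ phys 0x3AB2B (huge @L0)  [1 reads]
#1 VA=0x6C000EB50 (w,kernel):
  lvl0: tbl 0x38, slot 27 ⇒ 0x3C007 (P1/RW1/US1/PS0)
  lvl1: tbl 0x3C, slot 0 ⇒ 0x40007 (P1/RW1/US1/PS0)
  lvl2: tbl 0x40, slot 14 ⇒ 0x67004 (P0/RW0/US1/PS0)
  → PAGE_NOT_PRESENT  (3 entries read)
#2 VA=0x180000530 (w,kernel):
  lvl0: tbl 0x38, slot 6 ⇒ 0x69000 (P0/RW0/US0/PS0)
  → PAGE_NOT_PRESENT  (1 entries read)

TLB: [["0x3C0000", "0x3A"]]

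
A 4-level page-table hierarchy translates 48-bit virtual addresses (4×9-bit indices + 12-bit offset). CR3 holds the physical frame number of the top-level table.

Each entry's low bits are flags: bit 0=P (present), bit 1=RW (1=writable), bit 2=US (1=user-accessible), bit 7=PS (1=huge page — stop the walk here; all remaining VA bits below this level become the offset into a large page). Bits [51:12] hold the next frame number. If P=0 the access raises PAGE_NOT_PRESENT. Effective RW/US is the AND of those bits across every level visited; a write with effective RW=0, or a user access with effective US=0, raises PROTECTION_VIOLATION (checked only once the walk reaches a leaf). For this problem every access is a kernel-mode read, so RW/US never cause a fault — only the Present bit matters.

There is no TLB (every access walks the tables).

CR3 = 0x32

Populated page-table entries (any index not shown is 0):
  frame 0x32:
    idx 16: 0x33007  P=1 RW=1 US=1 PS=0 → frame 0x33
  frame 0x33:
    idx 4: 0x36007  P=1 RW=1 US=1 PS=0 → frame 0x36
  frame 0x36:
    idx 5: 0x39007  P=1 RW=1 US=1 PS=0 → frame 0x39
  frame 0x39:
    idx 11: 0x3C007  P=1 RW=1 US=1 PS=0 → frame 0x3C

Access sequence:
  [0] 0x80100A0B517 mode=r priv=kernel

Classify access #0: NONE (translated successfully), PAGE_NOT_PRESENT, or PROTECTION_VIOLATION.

Per-access translation:
#0 VA=0x80100A0B517 (r,kernel):
  L0: frame=0x32 idx=16 entry=0x33007 [P=1 RW=1 US=1 PS=0]
  L1: frame=0x33 idx=4 entry=0x36007 [P=1 RW=1 US=1 PS=0]
  L2: frame=0x36 idx=5 entry=0x39007 [P=1 RW=1 US=1 PS=0]
  L3: frame=0x39 idx=11 entry=0x3C007 [P=1 RW=1 US=1 PS=0]
  ⇒ phys 0x3C517  [4 reads]

Access #0 fault: NONE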